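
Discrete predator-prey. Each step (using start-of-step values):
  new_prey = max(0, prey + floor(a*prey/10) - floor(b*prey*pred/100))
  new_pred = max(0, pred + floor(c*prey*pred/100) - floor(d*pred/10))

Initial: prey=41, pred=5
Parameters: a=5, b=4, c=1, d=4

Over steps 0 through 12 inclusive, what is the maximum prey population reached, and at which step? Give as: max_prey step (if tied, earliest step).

Answer: 130 5

Derivation:
Step 1: prey: 41+20-8=53; pred: 5+2-2=5
Step 2: prey: 53+26-10=69; pred: 5+2-2=5
Step 3: prey: 69+34-13=90; pred: 5+3-2=6
Step 4: prey: 90+45-21=114; pred: 6+5-2=9
Step 5: prey: 114+57-41=130; pred: 9+10-3=16
Step 6: prey: 130+65-83=112; pred: 16+20-6=30
Step 7: prey: 112+56-134=34; pred: 30+33-12=51
Step 8: prey: 34+17-69=0; pred: 51+17-20=48
Step 9: prey: 0+0-0=0; pred: 48+0-19=29
Step 10: prey: 0+0-0=0; pred: 29+0-11=18
Step 11: prey: 0+0-0=0; pred: 18+0-7=11
Step 12: prey: 0+0-0=0; pred: 11+0-4=7
Max prey = 130 at step 5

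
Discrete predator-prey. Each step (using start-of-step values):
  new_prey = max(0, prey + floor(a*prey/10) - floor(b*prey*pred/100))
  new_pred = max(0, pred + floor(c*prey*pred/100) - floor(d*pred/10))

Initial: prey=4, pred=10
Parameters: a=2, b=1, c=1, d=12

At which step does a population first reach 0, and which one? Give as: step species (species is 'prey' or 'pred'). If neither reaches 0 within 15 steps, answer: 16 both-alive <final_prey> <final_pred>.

Step 1: prey: 4+0-0=4; pred: 10+0-12=0
First extinction: pred at step 1

Answer: 1 pred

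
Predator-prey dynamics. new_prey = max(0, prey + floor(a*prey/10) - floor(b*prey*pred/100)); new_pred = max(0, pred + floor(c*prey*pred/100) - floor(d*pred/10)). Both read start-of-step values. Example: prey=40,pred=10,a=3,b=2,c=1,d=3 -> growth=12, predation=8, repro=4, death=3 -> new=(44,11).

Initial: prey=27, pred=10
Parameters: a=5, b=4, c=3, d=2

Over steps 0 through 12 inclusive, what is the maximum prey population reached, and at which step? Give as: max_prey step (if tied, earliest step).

Step 1: prey: 27+13-10=30; pred: 10+8-2=16
Step 2: prey: 30+15-19=26; pred: 16+14-3=27
Step 3: prey: 26+13-28=11; pred: 27+21-5=43
Step 4: prey: 11+5-18=0; pred: 43+14-8=49
Step 5: prey: 0+0-0=0; pred: 49+0-9=40
Step 6: prey: 0+0-0=0; pred: 40+0-8=32
Step 7: prey: 0+0-0=0; pred: 32+0-6=26
Step 8: prey: 0+0-0=0; pred: 26+0-5=21
Step 9: prey: 0+0-0=0; pred: 21+0-4=17
Step 10: prey: 0+0-0=0; pred: 17+0-3=14
Step 11: prey: 0+0-0=0; pred: 14+0-2=12
Step 12: prey: 0+0-0=0; pred: 12+0-2=10
Max prey = 30 at step 1

Answer: 30 1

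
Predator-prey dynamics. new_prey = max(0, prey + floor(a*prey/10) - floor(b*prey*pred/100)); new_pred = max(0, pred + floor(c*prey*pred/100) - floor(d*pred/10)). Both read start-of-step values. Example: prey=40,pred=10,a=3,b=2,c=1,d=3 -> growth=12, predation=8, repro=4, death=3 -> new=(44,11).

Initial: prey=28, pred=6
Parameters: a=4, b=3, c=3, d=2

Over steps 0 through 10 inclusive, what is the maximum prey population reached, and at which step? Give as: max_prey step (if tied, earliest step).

Step 1: prey: 28+11-5=34; pred: 6+5-1=10
Step 2: prey: 34+13-10=37; pred: 10+10-2=18
Step 3: prey: 37+14-19=32; pred: 18+19-3=34
Step 4: prey: 32+12-32=12; pred: 34+32-6=60
Step 5: prey: 12+4-21=0; pred: 60+21-12=69
Step 6: prey: 0+0-0=0; pred: 69+0-13=56
Step 7: prey: 0+0-0=0; pred: 56+0-11=45
Step 8: prey: 0+0-0=0; pred: 45+0-9=36
Step 9: prey: 0+0-0=0; pred: 36+0-7=29
Step 10: prey: 0+0-0=0; pred: 29+0-5=24
Max prey = 37 at step 2

Answer: 37 2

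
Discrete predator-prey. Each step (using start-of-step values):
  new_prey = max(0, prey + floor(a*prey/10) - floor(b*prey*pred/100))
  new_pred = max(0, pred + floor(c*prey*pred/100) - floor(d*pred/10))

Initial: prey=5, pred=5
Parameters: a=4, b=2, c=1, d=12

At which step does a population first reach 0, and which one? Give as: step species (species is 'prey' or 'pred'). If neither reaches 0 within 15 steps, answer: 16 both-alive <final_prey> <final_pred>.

Answer: 1 pred

Derivation:
Step 1: prey: 5+2-0=7; pred: 5+0-6=0
First extinction: pred at step 1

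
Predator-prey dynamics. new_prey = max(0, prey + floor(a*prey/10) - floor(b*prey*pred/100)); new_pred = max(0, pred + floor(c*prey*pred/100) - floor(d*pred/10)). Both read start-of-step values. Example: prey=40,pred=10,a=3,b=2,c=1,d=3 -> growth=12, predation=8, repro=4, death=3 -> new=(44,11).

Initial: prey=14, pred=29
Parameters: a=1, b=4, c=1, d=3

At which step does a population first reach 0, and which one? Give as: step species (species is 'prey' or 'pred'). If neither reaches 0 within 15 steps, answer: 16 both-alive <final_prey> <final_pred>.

Step 1: prey: 14+1-16=0; pred: 29+4-8=25
First extinction: prey at step 1

Answer: 1 prey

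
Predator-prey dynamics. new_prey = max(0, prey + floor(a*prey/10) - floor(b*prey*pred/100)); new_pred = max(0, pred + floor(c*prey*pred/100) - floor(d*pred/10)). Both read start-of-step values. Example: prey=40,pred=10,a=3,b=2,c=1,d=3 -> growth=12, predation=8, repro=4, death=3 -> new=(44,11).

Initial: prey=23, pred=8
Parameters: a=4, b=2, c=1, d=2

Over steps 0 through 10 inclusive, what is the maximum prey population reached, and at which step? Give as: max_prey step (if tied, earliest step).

Answer: 62 6

Derivation:
Step 1: prey: 23+9-3=29; pred: 8+1-1=8
Step 2: prey: 29+11-4=36; pred: 8+2-1=9
Step 3: prey: 36+14-6=44; pred: 9+3-1=11
Step 4: prey: 44+17-9=52; pred: 11+4-2=13
Step 5: prey: 52+20-13=59; pred: 13+6-2=17
Step 6: prey: 59+23-20=62; pred: 17+10-3=24
Step 7: prey: 62+24-29=57; pred: 24+14-4=34
Step 8: prey: 57+22-38=41; pred: 34+19-6=47
Step 9: prey: 41+16-38=19; pred: 47+19-9=57
Step 10: prey: 19+7-21=5; pred: 57+10-11=56
Max prey = 62 at step 6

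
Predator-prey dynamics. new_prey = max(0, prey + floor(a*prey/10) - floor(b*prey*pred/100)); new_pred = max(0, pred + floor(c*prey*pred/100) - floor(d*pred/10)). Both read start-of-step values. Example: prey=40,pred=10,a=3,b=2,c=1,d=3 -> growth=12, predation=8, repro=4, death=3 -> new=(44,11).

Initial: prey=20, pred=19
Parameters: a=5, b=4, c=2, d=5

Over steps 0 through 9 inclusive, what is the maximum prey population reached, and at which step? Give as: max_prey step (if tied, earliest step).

Step 1: prey: 20+10-15=15; pred: 19+7-9=17
Step 2: prey: 15+7-10=12; pred: 17+5-8=14
Step 3: prey: 12+6-6=12; pred: 14+3-7=10
Step 4: prey: 12+6-4=14; pred: 10+2-5=7
Step 5: prey: 14+7-3=18; pred: 7+1-3=5
Step 6: prey: 18+9-3=24; pred: 5+1-2=4
Step 7: prey: 24+12-3=33; pred: 4+1-2=3
Step 8: prey: 33+16-3=46; pred: 3+1-1=3
Step 9: prey: 46+23-5=64; pred: 3+2-1=4
Max prey = 64 at step 9

Answer: 64 9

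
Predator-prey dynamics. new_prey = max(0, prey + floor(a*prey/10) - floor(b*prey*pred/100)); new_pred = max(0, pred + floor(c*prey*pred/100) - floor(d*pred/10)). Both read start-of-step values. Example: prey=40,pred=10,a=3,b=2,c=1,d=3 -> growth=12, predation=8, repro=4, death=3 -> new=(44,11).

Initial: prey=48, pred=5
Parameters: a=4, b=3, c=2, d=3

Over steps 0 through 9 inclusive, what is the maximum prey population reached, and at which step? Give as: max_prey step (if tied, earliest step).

Step 1: prey: 48+19-7=60; pred: 5+4-1=8
Step 2: prey: 60+24-14=70; pred: 8+9-2=15
Step 3: prey: 70+28-31=67; pred: 15+21-4=32
Step 4: prey: 67+26-64=29; pred: 32+42-9=65
Step 5: prey: 29+11-56=0; pred: 65+37-19=83
Step 6: prey: 0+0-0=0; pred: 83+0-24=59
Step 7: prey: 0+0-0=0; pred: 59+0-17=42
Step 8: prey: 0+0-0=0; pred: 42+0-12=30
Step 9: prey: 0+0-0=0; pred: 30+0-9=21
Max prey = 70 at step 2

Answer: 70 2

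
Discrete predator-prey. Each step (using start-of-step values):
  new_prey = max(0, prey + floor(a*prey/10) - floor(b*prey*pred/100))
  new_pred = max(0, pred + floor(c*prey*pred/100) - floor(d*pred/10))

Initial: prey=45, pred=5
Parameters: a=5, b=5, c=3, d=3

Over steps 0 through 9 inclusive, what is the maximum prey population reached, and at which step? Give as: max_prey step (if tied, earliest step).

Step 1: prey: 45+22-11=56; pred: 5+6-1=10
Step 2: prey: 56+28-28=56; pred: 10+16-3=23
Step 3: prey: 56+28-64=20; pred: 23+38-6=55
Step 4: prey: 20+10-55=0; pred: 55+33-16=72
Step 5: prey: 0+0-0=0; pred: 72+0-21=51
Step 6: prey: 0+0-0=0; pred: 51+0-15=36
Step 7: prey: 0+0-0=0; pred: 36+0-10=26
Step 8: prey: 0+0-0=0; pred: 26+0-7=19
Step 9: prey: 0+0-0=0; pred: 19+0-5=14
Max prey = 56 at step 1

Answer: 56 1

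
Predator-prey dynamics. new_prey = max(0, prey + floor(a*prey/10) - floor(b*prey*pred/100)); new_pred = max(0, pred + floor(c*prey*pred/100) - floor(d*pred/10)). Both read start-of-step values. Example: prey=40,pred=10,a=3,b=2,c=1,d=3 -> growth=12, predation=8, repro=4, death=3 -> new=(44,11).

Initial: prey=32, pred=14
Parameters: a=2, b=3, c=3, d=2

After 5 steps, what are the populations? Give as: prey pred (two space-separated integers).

Answer: 0 30

Derivation:
Step 1: prey: 32+6-13=25; pred: 14+13-2=25
Step 2: prey: 25+5-18=12; pred: 25+18-5=38
Step 3: prey: 12+2-13=1; pred: 38+13-7=44
Step 4: prey: 1+0-1=0; pred: 44+1-8=37
Step 5: prey: 0+0-0=0; pred: 37+0-7=30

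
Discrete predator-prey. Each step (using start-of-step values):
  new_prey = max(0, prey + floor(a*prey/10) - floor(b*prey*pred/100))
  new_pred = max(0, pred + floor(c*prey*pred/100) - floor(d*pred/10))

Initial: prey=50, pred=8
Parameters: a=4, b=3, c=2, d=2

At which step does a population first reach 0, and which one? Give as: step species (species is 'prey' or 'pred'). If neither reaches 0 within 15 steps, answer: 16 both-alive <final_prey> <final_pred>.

Step 1: prey: 50+20-12=58; pred: 8+8-1=15
Step 2: prey: 58+23-26=55; pred: 15+17-3=29
Step 3: prey: 55+22-47=30; pred: 29+31-5=55
Step 4: prey: 30+12-49=0; pred: 55+33-11=77
First extinction: prey at step 4

Answer: 4 prey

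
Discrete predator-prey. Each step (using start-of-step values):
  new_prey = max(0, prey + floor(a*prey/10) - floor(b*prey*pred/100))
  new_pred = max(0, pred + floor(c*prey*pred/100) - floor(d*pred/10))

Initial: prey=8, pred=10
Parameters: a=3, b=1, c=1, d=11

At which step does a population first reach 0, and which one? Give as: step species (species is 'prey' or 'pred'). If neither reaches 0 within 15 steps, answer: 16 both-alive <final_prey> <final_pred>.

Step 1: prey: 8+2-0=10; pred: 10+0-11=0
First extinction: pred at step 1

Answer: 1 pred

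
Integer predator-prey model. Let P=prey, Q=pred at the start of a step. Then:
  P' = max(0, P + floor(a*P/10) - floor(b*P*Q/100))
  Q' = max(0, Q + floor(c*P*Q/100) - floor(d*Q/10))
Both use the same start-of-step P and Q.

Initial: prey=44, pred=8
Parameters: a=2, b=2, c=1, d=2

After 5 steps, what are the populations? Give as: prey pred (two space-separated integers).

Step 1: prey: 44+8-7=45; pred: 8+3-1=10
Step 2: prey: 45+9-9=45; pred: 10+4-2=12
Step 3: prey: 45+9-10=44; pred: 12+5-2=15
Step 4: prey: 44+8-13=39; pred: 15+6-3=18
Step 5: prey: 39+7-14=32; pred: 18+7-3=22

Answer: 32 22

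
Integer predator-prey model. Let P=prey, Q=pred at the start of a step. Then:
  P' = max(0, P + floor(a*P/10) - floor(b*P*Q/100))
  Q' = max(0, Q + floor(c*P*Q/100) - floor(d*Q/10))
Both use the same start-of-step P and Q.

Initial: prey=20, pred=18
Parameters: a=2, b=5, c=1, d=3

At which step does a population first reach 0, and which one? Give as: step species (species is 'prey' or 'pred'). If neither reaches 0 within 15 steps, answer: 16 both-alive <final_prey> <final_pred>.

Step 1: prey: 20+4-18=6; pred: 18+3-5=16
Step 2: prey: 6+1-4=3; pred: 16+0-4=12
Step 3: prey: 3+0-1=2; pred: 12+0-3=9
Step 4: prey: 2+0-0=2; pred: 9+0-2=7
Step 5: prey: 2+0-0=2; pred: 7+0-2=5
Step 6: prey: 2+0-0=2; pred: 5+0-1=4
Step 7: prey: 2+0-0=2; pred: 4+0-1=3
Step 8: prey: 2+0-0=2; pred: 3+0-0=3
Steps 9-15: state stable at prey=2, pred=3 (no change)
No extinction within 15 steps

Answer: 16 both-alive 2 3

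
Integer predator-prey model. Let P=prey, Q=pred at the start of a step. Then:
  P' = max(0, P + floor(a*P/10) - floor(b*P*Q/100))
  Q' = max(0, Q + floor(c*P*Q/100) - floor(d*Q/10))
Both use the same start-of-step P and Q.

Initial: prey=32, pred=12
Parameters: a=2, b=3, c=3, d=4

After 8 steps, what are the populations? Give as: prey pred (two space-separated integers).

Step 1: prey: 32+6-11=27; pred: 12+11-4=19
Step 2: prey: 27+5-15=17; pred: 19+15-7=27
Step 3: prey: 17+3-13=7; pred: 27+13-10=30
Step 4: prey: 7+1-6=2; pred: 30+6-12=24
Step 5: prey: 2+0-1=1; pred: 24+1-9=16
Step 6: prey: 1+0-0=1; pred: 16+0-6=10
Step 7: prey: 1+0-0=1; pred: 10+0-4=6
Step 8: prey: 1+0-0=1; pred: 6+0-2=4

Answer: 1 4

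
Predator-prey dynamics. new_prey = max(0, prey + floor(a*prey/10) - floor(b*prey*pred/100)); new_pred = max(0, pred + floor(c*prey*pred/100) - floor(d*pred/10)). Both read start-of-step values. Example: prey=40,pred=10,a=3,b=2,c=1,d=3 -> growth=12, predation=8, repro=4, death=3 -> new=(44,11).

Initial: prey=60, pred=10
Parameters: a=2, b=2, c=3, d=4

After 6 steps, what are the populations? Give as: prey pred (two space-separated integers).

Step 1: prey: 60+12-12=60; pred: 10+18-4=24
Step 2: prey: 60+12-28=44; pred: 24+43-9=58
Step 3: prey: 44+8-51=1; pred: 58+76-23=111
Step 4: prey: 1+0-2=0; pred: 111+3-44=70
Step 5: prey: 0+0-0=0; pred: 70+0-28=42
Step 6: prey: 0+0-0=0; pred: 42+0-16=26

Answer: 0 26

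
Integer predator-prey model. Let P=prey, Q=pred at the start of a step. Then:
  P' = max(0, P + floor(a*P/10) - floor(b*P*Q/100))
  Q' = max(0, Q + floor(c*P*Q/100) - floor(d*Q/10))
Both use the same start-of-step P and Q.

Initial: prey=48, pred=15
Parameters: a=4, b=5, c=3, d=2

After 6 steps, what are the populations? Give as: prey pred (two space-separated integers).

Step 1: prey: 48+19-36=31; pred: 15+21-3=33
Step 2: prey: 31+12-51=0; pred: 33+30-6=57
Step 3: prey: 0+0-0=0; pred: 57+0-11=46
Step 4: prey: 0+0-0=0; pred: 46+0-9=37
Step 5: prey: 0+0-0=0; pred: 37+0-7=30
Step 6: prey: 0+0-0=0; pred: 30+0-6=24

Answer: 0 24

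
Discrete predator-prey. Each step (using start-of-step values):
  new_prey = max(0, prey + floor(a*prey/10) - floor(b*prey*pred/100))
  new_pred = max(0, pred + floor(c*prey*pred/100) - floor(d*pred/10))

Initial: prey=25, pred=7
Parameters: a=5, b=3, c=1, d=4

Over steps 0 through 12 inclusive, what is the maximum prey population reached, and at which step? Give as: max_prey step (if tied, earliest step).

Step 1: prey: 25+12-5=32; pred: 7+1-2=6
Step 2: prey: 32+16-5=43; pred: 6+1-2=5
Step 3: prey: 43+21-6=58; pred: 5+2-2=5
Step 4: prey: 58+29-8=79; pred: 5+2-2=5
Step 5: prey: 79+39-11=107; pred: 5+3-2=6
Step 6: prey: 107+53-19=141; pred: 6+6-2=10
Step 7: prey: 141+70-42=169; pred: 10+14-4=20
Step 8: prey: 169+84-101=152; pred: 20+33-8=45
Step 9: prey: 152+76-205=23; pred: 45+68-18=95
Step 10: prey: 23+11-65=0; pred: 95+21-38=78
Step 11: prey: 0+0-0=0; pred: 78+0-31=47
Step 12: prey: 0+0-0=0; pred: 47+0-18=29
Max prey = 169 at step 7

Answer: 169 7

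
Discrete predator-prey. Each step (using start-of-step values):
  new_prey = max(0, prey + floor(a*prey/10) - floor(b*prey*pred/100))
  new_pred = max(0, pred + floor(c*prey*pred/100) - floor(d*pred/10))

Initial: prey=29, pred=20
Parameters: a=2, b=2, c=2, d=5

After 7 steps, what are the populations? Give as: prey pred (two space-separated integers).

Answer: 12 5

Derivation:
Step 1: prey: 29+5-11=23; pred: 20+11-10=21
Step 2: prey: 23+4-9=18; pred: 21+9-10=20
Step 3: prey: 18+3-7=14; pred: 20+7-10=17
Step 4: prey: 14+2-4=12; pred: 17+4-8=13
Step 5: prey: 12+2-3=11; pred: 13+3-6=10
Step 6: prey: 11+2-2=11; pred: 10+2-5=7
Step 7: prey: 11+2-1=12; pred: 7+1-3=5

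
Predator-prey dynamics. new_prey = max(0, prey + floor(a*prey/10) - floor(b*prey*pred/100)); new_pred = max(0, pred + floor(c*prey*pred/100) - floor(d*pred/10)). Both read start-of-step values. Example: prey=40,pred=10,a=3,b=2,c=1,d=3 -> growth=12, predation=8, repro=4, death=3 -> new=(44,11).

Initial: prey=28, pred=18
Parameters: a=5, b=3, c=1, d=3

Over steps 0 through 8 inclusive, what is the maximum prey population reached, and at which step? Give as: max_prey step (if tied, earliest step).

Answer: 31 8

Derivation:
Step 1: prey: 28+14-15=27; pred: 18+5-5=18
Step 2: prey: 27+13-14=26; pred: 18+4-5=17
Step 3: prey: 26+13-13=26; pred: 17+4-5=16
Step 4: prey: 26+13-12=27; pred: 16+4-4=16
Step 5: prey: 27+13-12=28; pred: 16+4-4=16
Step 6: prey: 28+14-13=29; pred: 16+4-4=16
Step 7: prey: 29+14-13=30; pred: 16+4-4=16
Step 8: prey: 30+15-14=31; pred: 16+4-4=16
Max prey = 31 at step 8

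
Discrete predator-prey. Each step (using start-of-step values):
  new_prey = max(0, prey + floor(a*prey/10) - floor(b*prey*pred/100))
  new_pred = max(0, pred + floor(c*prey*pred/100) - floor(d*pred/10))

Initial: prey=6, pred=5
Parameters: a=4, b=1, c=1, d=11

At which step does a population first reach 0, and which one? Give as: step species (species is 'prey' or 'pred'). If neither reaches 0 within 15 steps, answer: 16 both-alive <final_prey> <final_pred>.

Step 1: prey: 6+2-0=8; pred: 5+0-5=0
First extinction: pred at step 1

Answer: 1 pred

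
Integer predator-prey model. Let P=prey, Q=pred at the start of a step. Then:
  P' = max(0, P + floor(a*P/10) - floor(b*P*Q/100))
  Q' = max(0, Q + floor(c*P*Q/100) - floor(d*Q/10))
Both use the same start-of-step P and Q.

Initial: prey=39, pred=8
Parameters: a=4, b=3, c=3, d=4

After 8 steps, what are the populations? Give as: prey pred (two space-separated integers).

Answer: 0 11

Derivation:
Step 1: prey: 39+15-9=45; pred: 8+9-3=14
Step 2: prey: 45+18-18=45; pred: 14+18-5=27
Step 3: prey: 45+18-36=27; pred: 27+36-10=53
Step 4: prey: 27+10-42=0; pred: 53+42-21=74
Step 5: prey: 0+0-0=0; pred: 74+0-29=45
Step 6: prey: 0+0-0=0; pred: 45+0-18=27
Step 7: prey: 0+0-0=0; pred: 27+0-10=17
Step 8: prey: 0+0-0=0; pred: 17+0-6=11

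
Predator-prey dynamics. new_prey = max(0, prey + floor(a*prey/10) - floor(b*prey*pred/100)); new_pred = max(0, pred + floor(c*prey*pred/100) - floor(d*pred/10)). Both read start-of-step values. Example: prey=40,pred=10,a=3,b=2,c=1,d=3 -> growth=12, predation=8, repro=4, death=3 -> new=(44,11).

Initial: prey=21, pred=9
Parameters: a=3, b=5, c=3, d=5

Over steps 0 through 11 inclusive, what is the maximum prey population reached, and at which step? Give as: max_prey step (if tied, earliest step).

Answer: 24 11

Derivation:
Step 1: prey: 21+6-9=18; pred: 9+5-4=10
Step 2: prey: 18+5-9=14; pred: 10+5-5=10
Step 3: prey: 14+4-7=11; pred: 10+4-5=9
Step 4: prey: 11+3-4=10; pred: 9+2-4=7
Step 5: prey: 10+3-3=10; pred: 7+2-3=6
Step 6: prey: 10+3-3=10; pred: 6+1-3=4
Step 7: prey: 10+3-2=11; pred: 4+1-2=3
Step 8: prey: 11+3-1=13; pred: 3+0-1=2
Step 9: prey: 13+3-1=15; pred: 2+0-1=1
Step 10: prey: 15+4-0=19; pred: 1+0-0=1
Step 11: prey: 19+5-0=24; pred: 1+0-0=1
Max prey = 24 at step 11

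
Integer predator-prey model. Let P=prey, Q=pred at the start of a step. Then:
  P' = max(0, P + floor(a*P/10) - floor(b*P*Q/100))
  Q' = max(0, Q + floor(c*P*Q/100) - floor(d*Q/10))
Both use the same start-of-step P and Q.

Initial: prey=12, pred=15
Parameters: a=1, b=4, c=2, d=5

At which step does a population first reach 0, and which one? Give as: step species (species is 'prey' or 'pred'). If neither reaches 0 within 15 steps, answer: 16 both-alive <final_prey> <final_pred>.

Step 1: prey: 12+1-7=6; pred: 15+3-7=11
Step 2: prey: 6+0-2=4; pred: 11+1-5=7
Step 3: prey: 4+0-1=3; pred: 7+0-3=4
Step 4: prey: 3+0-0=3; pred: 4+0-2=2
Step 5: prey: 3+0-0=3; pred: 2+0-1=1
Step 6: prey: 3+0-0=3; pred: 1+0-0=1
Steps 7-15: state stable at prey=3, pred=1 (no change)
No extinction within 15 steps

Answer: 16 both-alive 3 1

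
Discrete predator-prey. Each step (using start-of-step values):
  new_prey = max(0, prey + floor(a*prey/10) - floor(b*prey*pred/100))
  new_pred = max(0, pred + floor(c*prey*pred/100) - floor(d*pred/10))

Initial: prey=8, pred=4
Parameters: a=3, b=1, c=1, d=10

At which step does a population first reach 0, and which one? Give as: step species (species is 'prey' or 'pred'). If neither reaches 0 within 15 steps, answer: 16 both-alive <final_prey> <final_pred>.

Step 1: prey: 8+2-0=10; pred: 4+0-4=0
First extinction: pred at step 1

Answer: 1 pred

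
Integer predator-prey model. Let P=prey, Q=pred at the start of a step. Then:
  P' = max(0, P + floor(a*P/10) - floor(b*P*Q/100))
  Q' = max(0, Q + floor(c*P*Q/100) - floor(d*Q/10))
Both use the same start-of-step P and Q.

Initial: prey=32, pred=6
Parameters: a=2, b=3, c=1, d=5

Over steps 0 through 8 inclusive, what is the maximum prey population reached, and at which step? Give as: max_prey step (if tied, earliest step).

Step 1: prey: 32+6-5=33; pred: 6+1-3=4
Step 2: prey: 33+6-3=36; pred: 4+1-2=3
Step 3: prey: 36+7-3=40; pred: 3+1-1=3
Step 4: prey: 40+8-3=45; pred: 3+1-1=3
Step 5: prey: 45+9-4=50; pred: 3+1-1=3
Step 6: prey: 50+10-4=56; pred: 3+1-1=3
Step 7: prey: 56+11-5=62; pred: 3+1-1=3
Step 8: prey: 62+12-5=69; pred: 3+1-1=3
Max prey = 69 at step 8

Answer: 69 8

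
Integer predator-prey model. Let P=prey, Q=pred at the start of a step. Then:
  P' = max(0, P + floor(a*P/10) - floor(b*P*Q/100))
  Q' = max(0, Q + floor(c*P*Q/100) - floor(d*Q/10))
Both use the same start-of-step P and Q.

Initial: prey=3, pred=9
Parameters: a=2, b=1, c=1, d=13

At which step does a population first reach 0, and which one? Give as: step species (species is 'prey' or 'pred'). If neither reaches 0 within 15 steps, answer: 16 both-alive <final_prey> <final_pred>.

Answer: 1 pred

Derivation:
Step 1: prey: 3+0-0=3; pred: 9+0-11=0
First extinction: pred at step 1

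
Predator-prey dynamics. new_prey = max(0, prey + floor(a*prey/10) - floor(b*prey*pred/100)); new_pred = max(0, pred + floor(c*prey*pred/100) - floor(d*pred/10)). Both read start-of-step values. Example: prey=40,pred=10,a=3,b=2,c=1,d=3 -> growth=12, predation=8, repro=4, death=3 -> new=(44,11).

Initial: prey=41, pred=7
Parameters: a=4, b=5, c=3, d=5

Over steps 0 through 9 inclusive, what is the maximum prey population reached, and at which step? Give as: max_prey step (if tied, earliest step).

Step 1: prey: 41+16-14=43; pred: 7+8-3=12
Step 2: prey: 43+17-25=35; pred: 12+15-6=21
Step 3: prey: 35+14-36=13; pred: 21+22-10=33
Step 4: prey: 13+5-21=0; pred: 33+12-16=29
Step 5: prey: 0+0-0=0; pred: 29+0-14=15
Step 6: prey: 0+0-0=0; pred: 15+0-7=8
Step 7: prey: 0+0-0=0; pred: 8+0-4=4
Step 8: prey: 0+0-0=0; pred: 4+0-2=2
Step 9: prey: 0+0-0=0; pred: 2+0-1=1
Max prey = 43 at step 1

Answer: 43 1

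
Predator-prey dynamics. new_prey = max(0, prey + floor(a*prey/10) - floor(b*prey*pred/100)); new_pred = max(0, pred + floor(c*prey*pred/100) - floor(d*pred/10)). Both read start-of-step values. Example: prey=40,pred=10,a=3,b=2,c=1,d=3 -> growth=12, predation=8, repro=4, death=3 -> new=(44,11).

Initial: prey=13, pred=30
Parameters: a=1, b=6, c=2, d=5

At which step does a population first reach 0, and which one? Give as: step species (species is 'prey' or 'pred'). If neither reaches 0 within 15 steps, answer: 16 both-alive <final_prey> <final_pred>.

Step 1: prey: 13+1-23=0; pred: 30+7-15=22
First extinction: prey at step 1

Answer: 1 prey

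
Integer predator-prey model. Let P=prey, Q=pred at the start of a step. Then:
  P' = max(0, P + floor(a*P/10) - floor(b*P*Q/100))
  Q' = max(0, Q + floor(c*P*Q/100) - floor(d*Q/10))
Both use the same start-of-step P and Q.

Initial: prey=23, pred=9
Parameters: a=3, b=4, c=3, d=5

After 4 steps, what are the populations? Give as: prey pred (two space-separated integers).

Step 1: prey: 23+6-8=21; pred: 9+6-4=11
Step 2: prey: 21+6-9=18; pred: 11+6-5=12
Step 3: prey: 18+5-8=15; pred: 12+6-6=12
Step 4: prey: 15+4-7=12; pred: 12+5-6=11

Answer: 12 11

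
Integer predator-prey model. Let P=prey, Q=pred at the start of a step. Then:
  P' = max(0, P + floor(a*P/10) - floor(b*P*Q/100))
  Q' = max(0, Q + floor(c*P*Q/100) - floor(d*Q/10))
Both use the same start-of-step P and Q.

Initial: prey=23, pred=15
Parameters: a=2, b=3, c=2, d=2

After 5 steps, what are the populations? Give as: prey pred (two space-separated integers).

Answer: 2 17

Derivation:
Step 1: prey: 23+4-10=17; pred: 15+6-3=18
Step 2: prey: 17+3-9=11; pred: 18+6-3=21
Step 3: prey: 11+2-6=7; pred: 21+4-4=21
Step 4: prey: 7+1-4=4; pred: 21+2-4=19
Step 5: prey: 4+0-2=2; pred: 19+1-3=17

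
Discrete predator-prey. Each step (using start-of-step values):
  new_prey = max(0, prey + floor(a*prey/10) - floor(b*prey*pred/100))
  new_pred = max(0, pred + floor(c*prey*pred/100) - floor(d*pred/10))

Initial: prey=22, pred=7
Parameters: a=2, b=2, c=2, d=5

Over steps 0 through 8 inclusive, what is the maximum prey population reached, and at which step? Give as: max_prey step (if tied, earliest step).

Answer: 33 8

Derivation:
Step 1: prey: 22+4-3=23; pred: 7+3-3=7
Step 2: prey: 23+4-3=24; pred: 7+3-3=7
Step 3: prey: 24+4-3=25; pred: 7+3-3=7
Step 4: prey: 25+5-3=27; pred: 7+3-3=7
Step 5: prey: 27+5-3=29; pred: 7+3-3=7
Step 6: prey: 29+5-4=30; pred: 7+4-3=8
Step 7: prey: 30+6-4=32; pred: 8+4-4=8
Step 8: prey: 32+6-5=33; pred: 8+5-4=9
Max prey = 33 at step 8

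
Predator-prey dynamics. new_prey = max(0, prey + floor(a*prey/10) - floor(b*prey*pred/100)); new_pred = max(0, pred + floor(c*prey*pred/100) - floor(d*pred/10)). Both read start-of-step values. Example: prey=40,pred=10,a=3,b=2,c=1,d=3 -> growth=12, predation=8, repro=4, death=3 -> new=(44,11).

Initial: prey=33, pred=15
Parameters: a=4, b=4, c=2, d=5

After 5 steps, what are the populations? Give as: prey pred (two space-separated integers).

Answer: 11 8

Derivation:
Step 1: prey: 33+13-19=27; pred: 15+9-7=17
Step 2: prey: 27+10-18=19; pred: 17+9-8=18
Step 3: prey: 19+7-13=13; pred: 18+6-9=15
Step 4: prey: 13+5-7=11; pred: 15+3-7=11
Step 5: prey: 11+4-4=11; pred: 11+2-5=8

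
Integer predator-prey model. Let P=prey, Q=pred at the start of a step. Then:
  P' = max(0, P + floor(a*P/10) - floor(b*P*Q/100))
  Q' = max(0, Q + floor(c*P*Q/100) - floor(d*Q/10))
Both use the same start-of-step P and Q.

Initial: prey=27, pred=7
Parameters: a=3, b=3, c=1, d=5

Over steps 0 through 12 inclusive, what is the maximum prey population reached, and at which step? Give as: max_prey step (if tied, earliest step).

Answer: 130 10

Derivation:
Step 1: prey: 27+8-5=30; pred: 7+1-3=5
Step 2: prey: 30+9-4=35; pred: 5+1-2=4
Step 3: prey: 35+10-4=41; pred: 4+1-2=3
Step 4: prey: 41+12-3=50; pred: 3+1-1=3
Step 5: prey: 50+15-4=61; pred: 3+1-1=3
Step 6: prey: 61+18-5=74; pred: 3+1-1=3
Step 7: prey: 74+22-6=90; pred: 3+2-1=4
Step 8: prey: 90+27-10=107; pred: 4+3-2=5
Step 9: prey: 107+32-16=123; pred: 5+5-2=8
Step 10: prey: 123+36-29=130; pred: 8+9-4=13
Step 11: prey: 130+39-50=119; pred: 13+16-6=23
Step 12: prey: 119+35-82=72; pred: 23+27-11=39
Max prey = 130 at step 10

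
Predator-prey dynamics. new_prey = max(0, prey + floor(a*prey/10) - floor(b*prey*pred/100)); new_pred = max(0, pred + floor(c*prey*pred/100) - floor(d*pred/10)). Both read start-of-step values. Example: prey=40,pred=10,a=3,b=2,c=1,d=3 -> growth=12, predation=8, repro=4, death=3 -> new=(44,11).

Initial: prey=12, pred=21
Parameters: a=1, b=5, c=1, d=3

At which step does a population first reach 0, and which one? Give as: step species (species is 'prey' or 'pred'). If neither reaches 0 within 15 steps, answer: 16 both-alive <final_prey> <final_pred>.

Answer: 16 both-alive 1 3

Derivation:
Step 1: prey: 12+1-12=1; pred: 21+2-6=17
Step 2: prey: 1+0-0=1; pred: 17+0-5=12
Step 3: prey: 1+0-0=1; pred: 12+0-3=9
Step 4: prey: 1+0-0=1; pred: 9+0-2=7
Step 5: prey: 1+0-0=1; pred: 7+0-2=5
Step 6: prey: 1+0-0=1; pred: 5+0-1=4
Step 7: prey: 1+0-0=1; pred: 4+0-1=3
Step 8: prey: 1+0-0=1; pred: 3+0-0=3
Steps 9-15: state stable at prey=1, pred=3 (no change)
No extinction within 15 steps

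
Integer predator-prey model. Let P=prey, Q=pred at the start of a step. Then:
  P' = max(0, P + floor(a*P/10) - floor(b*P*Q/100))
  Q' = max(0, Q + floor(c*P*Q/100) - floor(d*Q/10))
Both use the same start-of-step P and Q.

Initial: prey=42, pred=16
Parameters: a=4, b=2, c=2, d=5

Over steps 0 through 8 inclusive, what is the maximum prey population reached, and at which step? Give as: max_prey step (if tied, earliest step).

Answer: 45 1

Derivation:
Step 1: prey: 42+16-13=45; pred: 16+13-8=21
Step 2: prey: 45+18-18=45; pred: 21+18-10=29
Step 3: prey: 45+18-26=37; pred: 29+26-14=41
Step 4: prey: 37+14-30=21; pred: 41+30-20=51
Step 5: prey: 21+8-21=8; pred: 51+21-25=47
Step 6: prey: 8+3-7=4; pred: 47+7-23=31
Step 7: prey: 4+1-2=3; pred: 31+2-15=18
Step 8: prey: 3+1-1=3; pred: 18+1-9=10
Max prey = 45 at step 1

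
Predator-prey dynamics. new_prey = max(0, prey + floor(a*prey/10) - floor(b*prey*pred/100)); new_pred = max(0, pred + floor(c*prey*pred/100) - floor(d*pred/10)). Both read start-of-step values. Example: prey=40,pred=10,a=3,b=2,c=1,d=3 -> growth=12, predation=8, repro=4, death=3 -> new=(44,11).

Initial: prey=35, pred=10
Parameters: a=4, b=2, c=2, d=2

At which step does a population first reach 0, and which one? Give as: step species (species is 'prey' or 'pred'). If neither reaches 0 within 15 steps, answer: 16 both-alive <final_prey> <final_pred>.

Answer: 6 prey

Derivation:
Step 1: prey: 35+14-7=42; pred: 10+7-2=15
Step 2: prey: 42+16-12=46; pred: 15+12-3=24
Step 3: prey: 46+18-22=42; pred: 24+22-4=42
Step 4: prey: 42+16-35=23; pred: 42+35-8=69
Step 5: prey: 23+9-31=1; pred: 69+31-13=87
Step 6: prey: 1+0-1=0; pred: 87+1-17=71
First extinction: prey at step 6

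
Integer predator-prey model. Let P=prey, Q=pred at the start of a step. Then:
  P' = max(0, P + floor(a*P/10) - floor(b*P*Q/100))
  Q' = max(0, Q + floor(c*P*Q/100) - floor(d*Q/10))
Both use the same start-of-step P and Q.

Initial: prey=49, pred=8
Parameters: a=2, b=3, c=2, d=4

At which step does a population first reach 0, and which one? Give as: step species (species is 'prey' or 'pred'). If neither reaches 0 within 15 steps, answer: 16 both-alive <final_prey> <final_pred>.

Answer: 16 both-alive 1 2

Derivation:
Step 1: prey: 49+9-11=47; pred: 8+7-3=12
Step 2: prey: 47+9-16=40; pred: 12+11-4=19
Step 3: prey: 40+8-22=26; pred: 19+15-7=27
Step 4: prey: 26+5-21=10; pred: 27+14-10=31
Step 5: prey: 10+2-9=3; pred: 31+6-12=25
Step 6: prey: 3+0-2=1; pred: 25+1-10=16
Step 7: prey: 1+0-0=1; pred: 16+0-6=10
Step 8: prey: 1+0-0=1; pred: 10+0-4=6
Step 9: prey: 1+0-0=1; pred: 6+0-2=4
Step 10: prey: 1+0-0=1; pred: 4+0-1=3
Step 11: prey: 1+0-0=1; pred: 3+0-1=2
Step 12: prey: 1+0-0=1; pred: 2+0-0=2
Steps 13-15: state stable at prey=1, pred=2 (no change)
No extinction within 15 steps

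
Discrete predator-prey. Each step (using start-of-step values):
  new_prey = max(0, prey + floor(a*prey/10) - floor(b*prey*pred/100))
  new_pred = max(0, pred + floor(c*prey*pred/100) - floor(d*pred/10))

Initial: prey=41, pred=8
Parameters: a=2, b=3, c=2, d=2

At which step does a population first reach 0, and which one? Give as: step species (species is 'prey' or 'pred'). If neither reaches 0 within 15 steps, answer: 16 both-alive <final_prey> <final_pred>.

Answer: 16 both-alive 1 5

Derivation:
Step 1: prey: 41+8-9=40; pred: 8+6-1=13
Step 2: prey: 40+8-15=33; pred: 13+10-2=21
Step 3: prey: 33+6-20=19; pred: 21+13-4=30
Step 4: prey: 19+3-17=5; pred: 30+11-6=35
Step 5: prey: 5+1-5=1; pred: 35+3-7=31
Step 6: prey: 1+0-0=1; pred: 31+0-6=25
Step 7: prey: 1+0-0=1; pred: 25+0-5=20
Step 8: prey: 1+0-0=1; pred: 20+0-4=16
Step 9: prey: 1+0-0=1; pred: 16+0-3=13
Step 10: prey: 1+0-0=1; pred: 13+0-2=11
Step 11: prey: 1+0-0=1; pred: 11+0-2=9
Step 12: prey: 1+0-0=1; pred: 9+0-1=8
Step 13: prey: 1+0-0=1; pred: 8+0-1=7
Step 14: prey: 1+0-0=1; pred: 7+0-1=6
Step 15: prey: 1+0-0=1; pred: 6+0-1=5
No extinction within 15 steps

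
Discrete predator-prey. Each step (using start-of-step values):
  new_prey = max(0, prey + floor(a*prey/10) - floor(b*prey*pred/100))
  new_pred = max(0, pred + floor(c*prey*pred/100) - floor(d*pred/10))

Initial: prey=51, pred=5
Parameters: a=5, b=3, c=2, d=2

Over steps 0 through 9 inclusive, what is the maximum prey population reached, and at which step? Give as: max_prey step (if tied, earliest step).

Answer: 85 2

Derivation:
Step 1: prey: 51+25-7=69; pred: 5+5-1=9
Step 2: prey: 69+34-18=85; pred: 9+12-1=20
Step 3: prey: 85+42-51=76; pred: 20+34-4=50
Step 4: prey: 76+38-114=0; pred: 50+76-10=116
Step 5: prey: 0+0-0=0; pred: 116+0-23=93
Step 6: prey: 0+0-0=0; pred: 93+0-18=75
Step 7: prey: 0+0-0=0; pred: 75+0-15=60
Step 8: prey: 0+0-0=0; pred: 60+0-12=48
Step 9: prey: 0+0-0=0; pred: 48+0-9=39
Max prey = 85 at step 2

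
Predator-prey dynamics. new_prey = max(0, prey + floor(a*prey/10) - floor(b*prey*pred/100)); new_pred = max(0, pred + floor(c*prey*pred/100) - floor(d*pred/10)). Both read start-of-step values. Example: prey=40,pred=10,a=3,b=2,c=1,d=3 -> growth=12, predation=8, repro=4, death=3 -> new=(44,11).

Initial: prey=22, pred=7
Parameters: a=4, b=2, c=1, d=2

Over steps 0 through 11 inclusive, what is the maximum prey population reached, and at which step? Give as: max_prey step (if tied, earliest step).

Step 1: prey: 22+8-3=27; pred: 7+1-1=7
Step 2: prey: 27+10-3=34; pred: 7+1-1=7
Step 3: prey: 34+13-4=43; pred: 7+2-1=8
Step 4: prey: 43+17-6=54; pred: 8+3-1=10
Step 5: prey: 54+21-10=65; pred: 10+5-2=13
Step 6: prey: 65+26-16=75; pred: 13+8-2=19
Step 7: prey: 75+30-28=77; pred: 19+14-3=30
Step 8: prey: 77+30-46=61; pred: 30+23-6=47
Step 9: prey: 61+24-57=28; pred: 47+28-9=66
Step 10: prey: 28+11-36=3; pred: 66+18-13=71
Step 11: prey: 3+1-4=0; pred: 71+2-14=59
Max prey = 77 at step 7

Answer: 77 7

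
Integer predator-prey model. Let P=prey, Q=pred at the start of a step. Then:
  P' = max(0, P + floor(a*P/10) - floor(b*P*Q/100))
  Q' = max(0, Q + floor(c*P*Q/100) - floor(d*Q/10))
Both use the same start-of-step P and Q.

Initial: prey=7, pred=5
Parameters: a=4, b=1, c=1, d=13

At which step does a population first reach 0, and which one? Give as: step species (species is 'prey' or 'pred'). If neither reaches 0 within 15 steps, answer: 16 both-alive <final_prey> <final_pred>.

Answer: 1 pred

Derivation:
Step 1: prey: 7+2-0=9; pred: 5+0-6=0
First extinction: pred at step 1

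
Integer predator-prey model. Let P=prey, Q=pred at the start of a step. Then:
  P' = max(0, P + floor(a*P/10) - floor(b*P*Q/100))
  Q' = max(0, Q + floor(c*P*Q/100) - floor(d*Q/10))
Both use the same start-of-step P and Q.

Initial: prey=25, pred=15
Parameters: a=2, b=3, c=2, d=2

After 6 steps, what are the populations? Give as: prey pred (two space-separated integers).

Step 1: prey: 25+5-11=19; pred: 15+7-3=19
Step 2: prey: 19+3-10=12; pred: 19+7-3=23
Step 3: prey: 12+2-8=6; pred: 23+5-4=24
Step 4: prey: 6+1-4=3; pred: 24+2-4=22
Step 5: prey: 3+0-1=2; pred: 22+1-4=19
Step 6: prey: 2+0-1=1; pred: 19+0-3=16

Answer: 1 16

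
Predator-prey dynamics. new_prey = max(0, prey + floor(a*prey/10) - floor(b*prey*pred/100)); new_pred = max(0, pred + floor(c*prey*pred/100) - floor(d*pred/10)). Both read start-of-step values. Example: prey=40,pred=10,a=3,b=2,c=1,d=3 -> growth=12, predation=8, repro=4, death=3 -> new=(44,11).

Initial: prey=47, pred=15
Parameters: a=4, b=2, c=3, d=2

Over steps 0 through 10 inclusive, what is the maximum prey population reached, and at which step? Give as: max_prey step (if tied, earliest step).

Answer: 51 1

Derivation:
Step 1: prey: 47+18-14=51; pred: 15+21-3=33
Step 2: prey: 51+20-33=38; pred: 33+50-6=77
Step 3: prey: 38+15-58=0; pred: 77+87-15=149
Step 4: prey: 0+0-0=0; pred: 149+0-29=120
Step 5: prey: 0+0-0=0; pred: 120+0-24=96
Step 6: prey: 0+0-0=0; pred: 96+0-19=77
Step 7: prey: 0+0-0=0; pred: 77+0-15=62
Step 8: prey: 0+0-0=0; pred: 62+0-12=50
Step 9: prey: 0+0-0=0; pred: 50+0-10=40
Step 10: prey: 0+0-0=0; pred: 40+0-8=32
Max prey = 51 at step 1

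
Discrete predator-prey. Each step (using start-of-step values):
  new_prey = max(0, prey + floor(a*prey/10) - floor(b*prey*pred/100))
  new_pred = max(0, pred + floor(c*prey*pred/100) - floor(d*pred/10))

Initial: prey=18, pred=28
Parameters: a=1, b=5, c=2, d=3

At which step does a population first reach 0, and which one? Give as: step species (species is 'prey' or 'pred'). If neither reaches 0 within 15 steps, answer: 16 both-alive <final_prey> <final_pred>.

Answer: 1 prey

Derivation:
Step 1: prey: 18+1-25=0; pred: 28+10-8=30
First extinction: prey at step 1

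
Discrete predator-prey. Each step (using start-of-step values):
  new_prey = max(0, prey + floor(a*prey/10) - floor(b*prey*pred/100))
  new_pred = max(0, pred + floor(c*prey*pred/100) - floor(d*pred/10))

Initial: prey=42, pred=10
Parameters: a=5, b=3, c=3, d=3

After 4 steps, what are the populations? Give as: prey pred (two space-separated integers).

Step 1: prey: 42+21-12=51; pred: 10+12-3=19
Step 2: prey: 51+25-29=47; pred: 19+29-5=43
Step 3: prey: 47+23-60=10; pred: 43+60-12=91
Step 4: prey: 10+5-27=0; pred: 91+27-27=91

Answer: 0 91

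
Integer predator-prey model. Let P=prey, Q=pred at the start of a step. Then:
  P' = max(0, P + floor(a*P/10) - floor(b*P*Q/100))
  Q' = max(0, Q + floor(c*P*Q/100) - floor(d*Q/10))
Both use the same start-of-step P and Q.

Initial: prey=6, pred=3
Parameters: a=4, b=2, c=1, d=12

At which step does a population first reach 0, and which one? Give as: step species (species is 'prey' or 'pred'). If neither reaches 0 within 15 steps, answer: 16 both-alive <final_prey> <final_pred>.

Answer: 1 pred

Derivation:
Step 1: prey: 6+2-0=8; pred: 3+0-3=0
First extinction: pred at step 1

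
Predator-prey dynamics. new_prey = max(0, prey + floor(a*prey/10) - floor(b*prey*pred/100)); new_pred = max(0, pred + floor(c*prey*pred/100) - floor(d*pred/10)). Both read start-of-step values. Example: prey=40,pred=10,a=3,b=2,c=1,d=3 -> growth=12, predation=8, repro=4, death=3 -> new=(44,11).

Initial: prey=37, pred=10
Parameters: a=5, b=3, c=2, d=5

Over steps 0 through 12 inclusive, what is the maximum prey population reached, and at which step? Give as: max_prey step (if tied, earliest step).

Answer: 52 3

Derivation:
Step 1: prey: 37+18-11=44; pred: 10+7-5=12
Step 2: prey: 44+22-15=51; pred: 12+10-6=16
Step 3: prey: 51+25-24=52; pred: 16+16-8=24
Step 4: prey: 52+26-37=41; pred: 24+24-12=36
Step 5: prey: 41+20-44=17; pred: 36+29-18=47
Step 6: prey: 17+8-23=2; pred: 47+15-23=39
Step 7: prey: 2+1-2=1; pred: 39+1-19=21
Step 8: prey: 1+0-0=1; pred: 21+0-10=11
Step 9: prey: 1+0-0=1; pred: 11+0-5=6
Step 10: prey: 1+0-0=1; pred: 6+0-3=3
Step 11: prey: 1+0-0=1; pred: 3+0-1=2
Step 12: prey: 1+0-0=1; pred: 2+0-1=1
Max prey = 52 at step 3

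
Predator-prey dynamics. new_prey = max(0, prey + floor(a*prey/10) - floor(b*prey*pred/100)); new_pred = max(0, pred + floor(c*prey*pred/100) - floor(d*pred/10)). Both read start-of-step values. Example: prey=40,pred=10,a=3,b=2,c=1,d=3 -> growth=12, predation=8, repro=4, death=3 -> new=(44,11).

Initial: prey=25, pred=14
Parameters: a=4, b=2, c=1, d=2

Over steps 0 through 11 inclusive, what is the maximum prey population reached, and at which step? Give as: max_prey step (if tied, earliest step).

Answer: 37 5

Derivation:
Step 1: prey: 25+10-7=28; pred: 14+3-2=15
Step 2: prey: 28+11-8=31; pred: 15+4-3=16
Step 3: prey: 31+12-9=34; pred: 16+4-3=17
Step 4: prey: 34+13-11=36; pred: 17+5-3=19
Step 5: prey: 36+14-13=37; pred: 19+6-3=22
Step 6: prey: 37+14-16=35; pred: 22+8-4=26
Step 7: prey: 35+14-18=31; pred: 26+9-5=30
Step 8: prey: 31+12-18=25; pred: 30+9-6=33
Step 9: prey: 25+10-16=19; pred: 33+8-6=35
Step 10: prey: 19+7-13=13; pred: 35+6-7=34
Step 11: prey: 13+5-8=10; pred: 34+4-6=32
Max prey = 37 at step 5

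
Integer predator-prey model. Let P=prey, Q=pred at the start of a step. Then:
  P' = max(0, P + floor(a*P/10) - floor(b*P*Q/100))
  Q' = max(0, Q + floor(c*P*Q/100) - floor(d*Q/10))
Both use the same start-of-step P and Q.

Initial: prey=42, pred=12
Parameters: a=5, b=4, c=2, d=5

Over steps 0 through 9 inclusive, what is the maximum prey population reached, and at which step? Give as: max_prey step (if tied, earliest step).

Answer: 43 1

Derivation:
Step 1: prey: 42+21-20=43; pred: 12+10-6=16
Step 2: prey: 43+21-27=37; pred: 16+13-8=21
Step 3: prey: 37+18-31=24; pred: 21+15-10=26
Step 4: prey: 24+12-24=12; pred: 26+12-13=25
Step 5: prey: 12+6-12=6; pred: 25+6-12=19
Step 6: prey: 6+3-4=5; pred: 19+2-9=12
Step 7: prey: 5+2-2=5; pred: 12+1-6=7
Step 8: prey: 5+2-1=6; pred: 7+0-3=4
Step 9: prey: 6+3-0=9; pred: 4+0-2=2
Max prey = 43 at step 1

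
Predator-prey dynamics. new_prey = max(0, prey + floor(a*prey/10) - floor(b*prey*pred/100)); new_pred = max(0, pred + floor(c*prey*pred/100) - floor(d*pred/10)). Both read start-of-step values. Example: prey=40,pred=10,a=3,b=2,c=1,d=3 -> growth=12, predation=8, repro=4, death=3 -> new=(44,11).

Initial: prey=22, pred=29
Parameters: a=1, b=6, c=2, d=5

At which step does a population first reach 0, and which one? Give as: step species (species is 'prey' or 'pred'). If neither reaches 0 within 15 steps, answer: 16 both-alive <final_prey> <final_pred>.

Step 1: prey: 22+2-38=0; pred: 29+12-14=27
First extinction: prey at step 1

Answer: 1 prey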